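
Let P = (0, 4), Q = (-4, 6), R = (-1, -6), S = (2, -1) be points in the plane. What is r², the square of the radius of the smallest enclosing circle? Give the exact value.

38.25

A smallest enclosing disk is always determined by at most three of the input points on its boundary.
The farthest pair is Q–R with squared distance 153. The circle on this segment as diameter has centre (-2.5, 0) and r² = 153/4 = 38.25.
Check P: distance² to centre = 22.25 ≤ 38.25, so it lies inside.
All remaining points lie in this disk, and no smaller disk contains both endpoints, so this is the minimum enclosing circle.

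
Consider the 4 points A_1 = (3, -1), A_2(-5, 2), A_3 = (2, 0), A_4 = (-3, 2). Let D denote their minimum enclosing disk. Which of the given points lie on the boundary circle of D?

A_1, A_2

By Welzl's lemma the MEC is supported by two points (diametrically opposite) or three points (on a circumcircle).
The farthest pair is A_1–A_2 with squared distance 73. The circle on this segment as diameter has centre (-1, 0.5) and r² = 73/4 = 18.25.
Check A_3: distance² to centre = 9.25 ≤ 18.25, so it lies inside.
All remaining points lie in this disk, and no smaller disk contains both endpoints, so this is the minimum enclosing circle.
The points at distance exactly r from the centre are A_1, A_2 — 2 points.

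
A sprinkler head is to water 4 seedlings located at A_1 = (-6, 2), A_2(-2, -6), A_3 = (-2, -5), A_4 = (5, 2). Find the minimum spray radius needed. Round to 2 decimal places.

5.94

A smallest enclosing disk is always determined by at most three of the input points on its boundary.
The minimum enclosing circle is determined by three boundary points: A_1, A_2, A_4.
Their circumcentre is (-0.5, -0.25) with r² = 35.3125.
The farthest remaining point A_3 is at distance² 24.8125 ≤ 35.3125.
r = √(35.3125) ≈ 5.94.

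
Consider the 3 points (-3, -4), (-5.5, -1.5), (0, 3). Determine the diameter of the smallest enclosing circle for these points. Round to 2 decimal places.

Call the three points A, B, C in the order given.
Side lengths²: AB² = 12.5, AC² = 58, BC² = 50.5.
Since AC² = 58 < 50.5 + 12.5 = 63, the triangle is acute, so the smallest enclosing circle is the circumcircle.
Circumcentre = (-1.85, -0.35), r² = 14.645.
Diameter = 2r = 2√(14.645) ≈ 7.65.

7.65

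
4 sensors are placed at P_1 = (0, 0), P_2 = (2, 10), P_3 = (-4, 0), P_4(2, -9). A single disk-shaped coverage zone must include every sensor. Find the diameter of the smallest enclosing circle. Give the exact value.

19

A smallest enclosing disk is always determined by at most three of the input points on its boundary.
The farthest pair is P_2–P_4 with squared distance 361. The circle on this segment as diameter has centre (2, 0.5) and r² = 361/4 = 90.25.
Check P_1: distance² to centre = 4.25 ≤ 90.25, so it lies inside.
All remaining points lie in this disk, and no smaller disk contains both endpoints, so this is the minimum enclosing circle.
Diameter = 2r = 2√(90.25) = 19.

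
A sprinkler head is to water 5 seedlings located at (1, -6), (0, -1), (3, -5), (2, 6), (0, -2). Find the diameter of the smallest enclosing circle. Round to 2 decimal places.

The minimum enclosing circle of a finite set is fixed by two of the points (as a diameter) or three (as a circumcircle).
The farthest pair is (1, -6)–(2, 6) with squared distance 145. The circle on this segment as diameter has centre (1.5, 0) and r² = 145/4 = 36.25.
Check (0, -1): distance² to centre = 3.25 ≤ 36.25, so it lies inside.
All remaining points lie in this disk, and no smaller disk contains both endpoints, so this is the minimum enclosing circle.
Diameter = 2r = 2√(36.25) ≈ 12.04.

12.04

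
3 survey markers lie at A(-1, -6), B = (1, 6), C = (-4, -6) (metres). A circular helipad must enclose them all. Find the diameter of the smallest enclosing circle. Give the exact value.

13

Side lengths²: AB² = 148, AC² = 9, BC² = 169.
Since BC² = 169 ≥ 148 + 9 = 157, the angle opposite BC is not acute, so the smallest enclosing circle has BC as diameter.
Centre = midpoint of BC = (-1.5, 0), r² = 169/4 = 42.25.
Diameter = 2r = 2√(42.25) = 13.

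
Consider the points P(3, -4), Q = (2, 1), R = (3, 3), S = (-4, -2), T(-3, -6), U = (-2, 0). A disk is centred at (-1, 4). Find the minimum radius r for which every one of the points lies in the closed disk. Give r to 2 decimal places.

10.20

The required radius is the distance from (-1, 4) to the farthest point.
Squared distances: 80, 18, 17, 45, 104, 17.
Maximum is 104, attained at T.
r = √104 ≈ 10.20.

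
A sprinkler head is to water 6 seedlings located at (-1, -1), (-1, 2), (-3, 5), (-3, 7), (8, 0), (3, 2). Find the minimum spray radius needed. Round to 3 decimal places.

6.519

A smallest enclosing disk is always determined by at most three of the input points on its boundary.
The farthest pair is (-3, 7)–(8, 0) with squared distance 170. The circle on this segment as diameter has centre (2.5, 3.5) and r² = 170/4 = 42.5.
Check (-1, -1): distance² to centre = 32.5 ≤ 42.5, so it lies inside.
All remaining points lie in this disk, and no smaller disk contains both endpoints, so this is the minimum enclosing circle.
r = √(42.5) ≈ 6.519.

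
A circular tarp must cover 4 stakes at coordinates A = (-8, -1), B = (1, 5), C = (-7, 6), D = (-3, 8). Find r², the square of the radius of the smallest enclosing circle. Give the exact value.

By Welzl's lemma the MEC is supported by two points (diametrically opposite) or three points (on a circumcircle).
The minimum enclosing circle is determined by three boundary points: A, B, D.
Their circumcentre is (-133/34, 89/34) with r² = 17225/578.
The farthest remaining point C is at distance² 12125/578 ≤ 17225/578.

17225/578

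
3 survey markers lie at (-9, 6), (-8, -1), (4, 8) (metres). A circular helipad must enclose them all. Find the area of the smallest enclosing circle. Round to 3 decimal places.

176.715

Call the three points A, B, C in the order given.
Side lengths²: AB² = 50, AC² = 173, BC² = 225.
Since BC² = 225 ≥ 173 + 50 = 223, the angle opposite BC is not acute, so the smallest enclosing circle has BC as diameter.
Centre = midpoint of BC = (-2, 3.5), r² = 225/4 = 56.25.
Area = π·r² = π·56.25 ≈ 176.715.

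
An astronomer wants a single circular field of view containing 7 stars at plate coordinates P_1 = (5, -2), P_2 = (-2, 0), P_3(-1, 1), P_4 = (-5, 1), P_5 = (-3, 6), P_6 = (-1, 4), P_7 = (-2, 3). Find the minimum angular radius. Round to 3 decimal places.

The minimum enclosing circle of a finite set is fixed by two of the points (as a diameter) or three (as a circumcircle).
The minimum enclosing circle is determined by three boundary points: P_1, P_4, P_5.
Their circumcentre is (9/14, 23/14) with r² = 3161/98.
The farthest remaining point P_2 is at distance² 949/98 ≤ 3161/98.
r = √(3161/98) ≈ 5.679.

5.679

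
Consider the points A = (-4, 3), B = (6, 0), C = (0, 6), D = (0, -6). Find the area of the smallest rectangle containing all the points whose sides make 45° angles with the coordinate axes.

78

In coordinates u = x + y, v = x − y the rectangle is axis-aligned; the map (x,y)→(u,v) scales areas by 2.
u-values: -1, 6, 6, -6; range = 6 − (-6) = 12.
v-values: -7, 6, -6, 6; range = 6 − (-7) = 13.
Area = (12 × 13) / 2 = 78.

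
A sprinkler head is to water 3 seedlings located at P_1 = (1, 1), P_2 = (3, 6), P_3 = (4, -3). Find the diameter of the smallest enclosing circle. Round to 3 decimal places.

9.055

Side lengths²: P_1P_2² = 29, P_1P_3² = 25, P_2P_3² = 82.
Since P_2P_3² = 82 ≥ 29 + 25 = 54, the angle opposite P_2P_3 is not acute, so the smallest enclosing circle has P_2P_3 as diameter.
Centre = midpoint of P_2P_3 = (3.5, 1.5), r² = 82/4 = 20.5.
Diameter = 2r = 2√(20.5) ≈ 9.055.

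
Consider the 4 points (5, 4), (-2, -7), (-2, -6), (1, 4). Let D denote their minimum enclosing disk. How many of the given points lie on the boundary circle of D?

The farthest pair is (5, 4)–(-2, -7) with squared distance 170. The circle on this segment as diameter has centre (1.5, -1.5) and r² = 170/4 = 42.5.
Check (-2, -6): distance² to centre = 32.5 ≤ 42.5, so it lies inside.
All remaining points lie in this disk, and no smaller disk contains both endpoints, so this is the minimum enclosing circle.
The points at distance exactly r from the centre are (5, 4), (-2, -7) — 2 points.

2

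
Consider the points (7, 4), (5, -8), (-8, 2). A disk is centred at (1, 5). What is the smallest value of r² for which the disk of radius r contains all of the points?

185

The required radius is the distance from (1, 5) to the farthest point.
Squared distances: 37, 185, 90.
Maximum is 185, attained at (5, -8).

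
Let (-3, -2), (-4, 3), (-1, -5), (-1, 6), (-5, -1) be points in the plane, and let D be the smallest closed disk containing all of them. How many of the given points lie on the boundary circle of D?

2

By Welzl's lemma the MEC is supported by two points (diametrically opposite) or three points (on a circumcircle).
The farthest pair is (-1, -5)–(-1, 6) with squared distance 121. The circle on this segment as diameter has centre (-1, 0.5) and r² = 121/4 = 30.25.
Check (-3, -2): distance² to centre = 10.25 ≤ 30.25, so it lies inside.
All remaining points lie in this disk, and no smaller disk contains both endpoints, so this is the minimum enclosing circle.
The points at distance exactly r from the centre are (-1, -5), (-1, 6) — 2 points.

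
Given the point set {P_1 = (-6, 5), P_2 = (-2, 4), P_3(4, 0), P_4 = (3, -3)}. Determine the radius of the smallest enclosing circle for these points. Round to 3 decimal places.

The minimum enclosing circle of a finite set is fixed by two of the points (as a diameter) or three (as a circumcircle).
The farthest pair is P_1–P_4 with squared distance 145. The circle on this segment as diameter has centre (-1.5, 1) and r² = 145/4 = 36.25.
Check P_2: distance² to centre = 9.25 ≤ 36.25, so it lies inside.
All remaining points lie in this disk, and no smaller disk contains both endpoints, so this is the minimum enclosing circle.
r = √(36.25) ≈ 6.021.

6.021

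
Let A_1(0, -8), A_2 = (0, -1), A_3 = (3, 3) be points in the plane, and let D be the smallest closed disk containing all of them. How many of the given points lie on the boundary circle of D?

Side lengths²: A_1A_2² = 49, A_1A_3² = 130, A_2A_3² = 25.
Since A_1A_3² = 130 ≥ 49 + 25 = 74, the angle opposite A_1A_3 is not acute, so the smallest enclosing circle has A_1A_3 as diameter.
Centre = midpoint of A_1A_3 = (1.5, -2.5), r² = 130/4 = 32.5.
The points at distance exactly r from the centre are A_1, A_3 — 2 points.

2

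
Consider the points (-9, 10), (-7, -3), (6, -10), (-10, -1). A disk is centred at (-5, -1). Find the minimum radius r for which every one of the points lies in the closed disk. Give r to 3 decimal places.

14.213

The required radius is the distance from (-5, -1) to the farthest point.
Squared distances: 137, 8, 202, 25.
Maximum is 202, attained at (6, -10).
r = √202 ≈ 14.213.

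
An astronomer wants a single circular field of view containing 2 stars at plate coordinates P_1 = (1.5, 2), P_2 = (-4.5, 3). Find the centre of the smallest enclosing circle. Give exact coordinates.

(-1.5, 2.5)

The smallest circle enclosing two points has them as diameter endpoints.
Centre = midpoint = (-1.5, 2.5); r² = |P_1P_2|²/4 = 37/4 = 9.25.
Centre = (-1.5, 2.5).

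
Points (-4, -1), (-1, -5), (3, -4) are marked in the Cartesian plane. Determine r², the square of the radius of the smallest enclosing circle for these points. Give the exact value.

Call the three points A, B, C in the order given.
Side lengths²: AB² = 25, AC² = 58, BC² = 17.
Since AC² = 58 ≥ 25 + 17 = 42, the angle opposite AC is not acute, so the smallest enclosing circle has AC as diameter.
Centre = midpoint of AC = (-0.5, -2.5), r² = 58/4 = 14.5.

14.5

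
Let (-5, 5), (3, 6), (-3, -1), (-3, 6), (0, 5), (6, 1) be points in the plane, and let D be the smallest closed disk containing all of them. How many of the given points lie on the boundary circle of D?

The farthest pair is (-5, 5)–(6, 1) with squared distance 137. The circle on this segment as diameter has centre (0.5, 3) and r² = 137/4 = 34.25.
Check (3, 6): distance² to centre = 15.25 ≤ 34.25, so it lies inside.
All remaining points lie in this disk, and no smaller disk contains both endpoints, so this is the minimum enclosing circle.
The points at distance exactly r from the centre are (-5, 5), (6, 1) — 2 points.

2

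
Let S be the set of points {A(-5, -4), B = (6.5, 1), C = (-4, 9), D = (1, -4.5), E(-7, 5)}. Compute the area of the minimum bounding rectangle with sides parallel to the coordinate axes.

x ranges over [-7, 6.5], width 13.5.
y ranges over [-4.5, 9], height 13.5.
Area = 13.5 × 13.5 = 182.25.

182.25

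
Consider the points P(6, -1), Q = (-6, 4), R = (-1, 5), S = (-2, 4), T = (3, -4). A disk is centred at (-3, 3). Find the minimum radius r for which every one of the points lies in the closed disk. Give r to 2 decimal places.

The required radius is the distance from (-3, 3) to the farthest point.
Squared distances: 97, 10, 8, 2, 85.
Maximum is 97, attained at P.
r = √97 ≈ 9.85.

9.85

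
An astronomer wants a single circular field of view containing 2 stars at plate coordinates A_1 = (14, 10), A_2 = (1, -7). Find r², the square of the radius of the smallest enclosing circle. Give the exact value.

114.5

The smallest circle enclosing two points has them as diameter endpoints.
Centre = midpoint = (7.5, 1.5); r² = |A_1A_2|²/4 = 458/4 = 114.5.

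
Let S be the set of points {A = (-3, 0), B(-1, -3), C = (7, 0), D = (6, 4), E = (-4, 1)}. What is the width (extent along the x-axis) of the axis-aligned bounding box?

11

max x = 7, min x = -4, so width = 11.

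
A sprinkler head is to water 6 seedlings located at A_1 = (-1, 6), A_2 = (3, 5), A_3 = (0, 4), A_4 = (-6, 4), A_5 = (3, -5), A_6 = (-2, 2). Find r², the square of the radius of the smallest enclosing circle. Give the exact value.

The minimum enclosing circle is determined by three boundary points: A_2, A_4, A_5.
Their circumcentre is (-1, 0) with r² = 41.
The farthest remaining point A_1 is at distance² 36 ≤ 41.

41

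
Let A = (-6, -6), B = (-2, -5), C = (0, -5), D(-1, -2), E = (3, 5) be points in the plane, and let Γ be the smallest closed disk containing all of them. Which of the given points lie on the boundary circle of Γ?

A, E

By Welzl's lemma the MEC is supported by two points (diametrically opposite) or three points (on a circumcircle).
The farthest pair is A–E with squared distance 202. The circle on this segment as diameter has centre (-1.5, -0.5) and r² = 202/4 = 50.5.
Check B: distance² to centre = 20.5 ≤ 50.5, so it lies inside.
All remaining points lie in this disk, and no smaller disk contains both endpoints, so this is the minimum enclosing circle.
The points at distance exactly r from the centre are A, E — 2 points.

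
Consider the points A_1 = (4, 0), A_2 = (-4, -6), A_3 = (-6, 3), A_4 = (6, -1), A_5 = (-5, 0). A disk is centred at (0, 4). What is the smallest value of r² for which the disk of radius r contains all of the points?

The required radius is the distance from (0, 4) to the farthest point.
Squared distances: 32, 116, 37, 61, 41.
Maximum is 116, attained at A_2.

116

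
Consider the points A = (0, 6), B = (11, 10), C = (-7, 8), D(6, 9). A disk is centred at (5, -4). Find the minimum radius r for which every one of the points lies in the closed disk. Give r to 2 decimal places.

16.97

The required radius is the distance from (5, -4) to the farthest point.
Squared distances: 125, 232, 288, 170.
Maximum is 288, attained at C.
r = √288 ≈ 16.97.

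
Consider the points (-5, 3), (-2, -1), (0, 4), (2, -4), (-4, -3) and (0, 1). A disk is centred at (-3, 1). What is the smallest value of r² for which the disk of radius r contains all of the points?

50

The required radius is the distance from (-3, 1) to the farthest point.
Squared distances: 8, 5, 18, 50, 17, 9.
Maximum is 50, attained at (2, -4).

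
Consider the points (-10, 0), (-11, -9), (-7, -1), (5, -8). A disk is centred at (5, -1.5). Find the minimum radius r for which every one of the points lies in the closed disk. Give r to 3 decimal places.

17.671

The required radius is the distance from (5, -1.5) to the farthest point.
Squared distances: 227.25, 312.25, 144.25, 42.25.
Maximum is 312.25, attained at (-11, -9).
r = √(312.25) ≈ 17.671.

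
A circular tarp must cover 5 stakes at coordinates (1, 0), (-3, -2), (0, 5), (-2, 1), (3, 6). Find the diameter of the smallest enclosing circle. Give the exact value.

10

A smallest enclosing disk is always determined by at most three of the input points on its boundary.
The farthest pair is (-3, -2)–(3, 6) with squared distance 100. The circle on this segment as diameter has centre (0, 2) and r² = 100/4 = 25.
Check (1, 0): distance² to centre = 5 ≤ 25, so it lies inside.
All remaining points lie in this disk, and no smaller disk contains both endpoints, so this is the minimum enclosing circle.
Diameter = 2r = 2√25 = 10.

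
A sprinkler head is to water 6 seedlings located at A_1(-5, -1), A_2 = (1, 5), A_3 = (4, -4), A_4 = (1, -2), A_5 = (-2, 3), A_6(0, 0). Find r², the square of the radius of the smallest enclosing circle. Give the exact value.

The minimum enclosing circle of a finite set is fixed by two of the points (as a diameter) or three (as a circumcircle).
The minimum enclosing circle is determined by three boundary points: A_1, A_2, A_3.
Their circumcentre is (0.25, -0.25) with r² = 28.125.
The farthest remaining point A_5 is at distance² 15.625 ≤ 28.125.

28.125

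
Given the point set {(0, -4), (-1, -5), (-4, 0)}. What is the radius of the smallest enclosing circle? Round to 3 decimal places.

2.915

Call the three points A, B, C in the order given.
Side lengths²: AB² = 2, AC² = 32, BC² = 34.
Since BC² = 34 ≥ 32 + 2 = 34, the angle opposite BC is not acute, so the smallest enclosing circle has BC as diameter.
Centre = midpoint of BC = (-2.5, -2.5), r² = 34/4 = 8.5.
r = √(8.5) ≈ 2.915.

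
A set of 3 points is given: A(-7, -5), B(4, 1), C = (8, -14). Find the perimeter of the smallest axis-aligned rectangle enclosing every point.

60

Width = max x − min x = 8 − (-7) = 15.
Height = max y − min y = 1 − (-14) = 15.
Perimeter = 2(15 + 15) = 60.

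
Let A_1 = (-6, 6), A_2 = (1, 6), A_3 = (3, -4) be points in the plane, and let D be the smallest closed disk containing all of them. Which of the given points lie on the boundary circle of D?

A_1, A_3

Side lengths²: A_1A_2² = 49, A_1A_3² = 181, A_2A_3² = 104.
Since A_1A_3² = 181 ≥ 104 + 49 = 153, the angle opposite A_1A_3 is not acute, so the smallest enclosing circle has A_1A_3 as diameter.
Centre = midpoint of A_1A_3 = (-1.5, 1), r² = 181/4 = 45.25.
The points at distance exactly r from the centre are A_1, A_3 — 2 points.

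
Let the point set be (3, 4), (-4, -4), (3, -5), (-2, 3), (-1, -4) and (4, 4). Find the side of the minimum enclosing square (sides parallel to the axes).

The bounding box has width 8 and height 9.
An axis-aligned square enclosing the set must have side ≥ max(width, height).
So the minimum side is max(8, 9) = 9.

9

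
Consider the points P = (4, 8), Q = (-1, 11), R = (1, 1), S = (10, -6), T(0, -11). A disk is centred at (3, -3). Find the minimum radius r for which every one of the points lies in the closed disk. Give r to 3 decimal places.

The required radius is the distance from (3, -3) to the farthest point.
Squared distances: 122, 212, 20, 58, 73.
Maximum is 212, attained at Q.
r = √212 ≈ 14.560.

14.560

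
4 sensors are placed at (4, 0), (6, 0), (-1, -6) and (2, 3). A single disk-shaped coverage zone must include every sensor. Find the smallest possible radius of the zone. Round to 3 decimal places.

4.859

By Welzl's lemma the MEC is supported by two points (diametrically opposite) or three points (on a circumcircle).
The minimum enclosing circle is determined by three boundary points: (6, 0), (-1, -6), (2, 3).
Their circumcentre is (1.5, -11/6) with r² = 425/18.
The farthest remaining point (4, 0) is at distance² 173/18 ≤ 425/18.
r = √(425/18) ≈ 4.859.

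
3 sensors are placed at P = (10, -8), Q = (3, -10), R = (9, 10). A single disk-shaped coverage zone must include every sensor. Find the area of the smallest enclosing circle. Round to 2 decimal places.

Side lengths²: PQ² = 53, PR² = 325, QR² = 436.
Since QR² = 436 ≥ 325 + 53 = 378, the angle opposite QR is not acute, so the smallest enclosing circle has QR as diameter.
Centre = midpoint of QR = (6, 0), r² = 436/4 = 109.
Area = π·r² = π·109 ≈ 342.43.

342.43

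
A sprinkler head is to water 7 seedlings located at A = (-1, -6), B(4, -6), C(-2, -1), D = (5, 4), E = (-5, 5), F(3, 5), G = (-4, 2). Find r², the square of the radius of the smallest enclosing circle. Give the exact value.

50.5

The minimum enclosing circle of a finite set is fixed by two of the points (as a diameter) or three (as a circumcircle).
The farthest pair is B–E with squared distance 202. The circle on this segment as diameter has centre (-0.5, -0.5) and r² = 202/4 = 50.5.
Check A: distance² to centre = 30.5 ≤ 50.5, so it lies inside.
All remaining points lie in this disk, and no smaller disk contains both endpoints, so this is the minimum enclosing circle.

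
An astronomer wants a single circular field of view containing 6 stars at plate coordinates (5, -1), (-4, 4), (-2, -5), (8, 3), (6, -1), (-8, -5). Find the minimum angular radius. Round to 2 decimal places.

8.94

A smallest enclosing disk is always determined by at most three of the input points on its boundary.
The farthest pair is (8, 3)–(-8, -5) with squared distance 320. The circle on this segment as diameter has centre (0, -1) and r² = 320/4 = 80.
Check (5, -1): distance² to centre = 25 ≤ 80, so it lies inside.
All remaining points lie in this disk, and no smaller disk contains both endpoints, so this is the minimum enclosing circle.
r = √80 ≈ 8.94.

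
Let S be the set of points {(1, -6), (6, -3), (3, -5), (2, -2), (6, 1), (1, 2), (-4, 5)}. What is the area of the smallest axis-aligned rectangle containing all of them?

110

x ranges over [-4, 6], width 10.
y ranges over [-6, 5], height 11.
Area = 10 × 11 = 110.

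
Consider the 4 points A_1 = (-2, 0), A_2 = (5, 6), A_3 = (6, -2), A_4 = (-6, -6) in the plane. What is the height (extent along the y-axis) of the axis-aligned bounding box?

12

max y = 6, min y = -6, so height = 12.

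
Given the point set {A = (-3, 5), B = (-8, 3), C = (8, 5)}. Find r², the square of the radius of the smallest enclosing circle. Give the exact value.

Side lengths²: AB² = 29, AC² = 121, BC² = 260.
Since BC² = 260 ≥ 121 + 29 = 150, the angle opposite BC is not acute, so the smallest enclosing circle has BC as diameter.
Centre = midpoint of BC = (0, 4), r² = 260/4 = 65.

65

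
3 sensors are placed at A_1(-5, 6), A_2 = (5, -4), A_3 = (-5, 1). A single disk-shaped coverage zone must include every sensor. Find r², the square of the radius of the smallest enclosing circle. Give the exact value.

50

Side lengths²: A_1A_2² = 200, A_1A_3² = 25, A_2A_3² = 125.
Since A_1A_2² = 200 ≥ 125 + 25 = 150, the angle opposite A_1A_2 is not acute, so the smallest enclosing circle has A_1A_2 as diameter.
Centre = midpoint of A_1A_2 = (0, 1), r² = 200/4 = 50.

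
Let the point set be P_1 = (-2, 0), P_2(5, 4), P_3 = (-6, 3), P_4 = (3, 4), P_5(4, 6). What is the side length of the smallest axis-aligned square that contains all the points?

11

The bounding box has width 11 and height 6.
An axis-aligned square enclosing the set must have side ≥ max(width, height).
So the minimum side is max(11, 6) = 11.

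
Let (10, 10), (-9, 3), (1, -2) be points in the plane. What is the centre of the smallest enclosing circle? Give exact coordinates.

(0.5, 6.5)

Call the three points A, B, C in the order given.
Side lengths²: AB² = 410, AC² = 225, BC² = 125.
Since AB² = 410 ≥ 225 + 125 = 350, the angle opposite AB is not acute, so the smallest enclosing circle has AB as diameter.
Centre = midpoint of AB = (0.5, 6.5), r² = 410/4 = 102.5.
Centre = (0.5, 6.5).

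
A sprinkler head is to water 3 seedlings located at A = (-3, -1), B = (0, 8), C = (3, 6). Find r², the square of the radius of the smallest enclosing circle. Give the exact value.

5525/242

Side lengths²: AB² = 90, AC² = 85, BC² = 13.
Since AB² = 90 < 85 + 13 = 98, the triangle is acute, so the smallest enclosing circle is the circumcircle.
Circumcentre = (-21/22, 73/22), r² = 5525/242.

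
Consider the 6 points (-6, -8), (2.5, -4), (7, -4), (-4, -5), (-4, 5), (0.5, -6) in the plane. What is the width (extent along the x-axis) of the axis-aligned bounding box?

13

max x = 7, min x = -6, so width = 13.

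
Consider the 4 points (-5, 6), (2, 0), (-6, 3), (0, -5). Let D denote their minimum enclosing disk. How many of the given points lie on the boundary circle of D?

2

The minimum enclosing circle of a finite set is fixed by two of the points (as a diameter) or three (as a circumcircle).
The farthest pair is (-5, 6)–(0, -5) with squared distance 146. The circle on this segment as diameter has centre (-2.5, 0.5) and r² = 146/4 = 36.5.
Check (2, 0): distance² to centre = 20.5 ≤ 36.5, so it lies inside.
All remaining points lie in this disk, and no smaller disk contains both endpoints, so this is the minimum enclosing circle.
The points at distance exactly r from the centre are (-5, 6), (0, -5) — 2 points.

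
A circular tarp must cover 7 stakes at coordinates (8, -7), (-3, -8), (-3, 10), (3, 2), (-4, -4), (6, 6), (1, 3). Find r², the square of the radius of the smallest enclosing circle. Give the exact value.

The minimum enclosing circle is determined by three boundary points: (8, -7), (-3, -8), (-3, 10).
Their circumcentre is (19/11, 1) with r² = 12505/121.
The farthest remaining point (-4, -4) is at distance² 6994/121 ≤ 12505/121.

12505/121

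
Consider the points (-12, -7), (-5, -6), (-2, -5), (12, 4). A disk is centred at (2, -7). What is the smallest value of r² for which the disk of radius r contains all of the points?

221

The required radius is the distance from (2, -7) to the farthest point.
Squared distances: 196, 50, 20, 221.
Maximum is 221, attained at (12, 4).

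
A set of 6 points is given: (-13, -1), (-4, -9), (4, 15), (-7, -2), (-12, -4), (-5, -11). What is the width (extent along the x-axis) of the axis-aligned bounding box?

max x = 4, min x = -13, so width = 17.

17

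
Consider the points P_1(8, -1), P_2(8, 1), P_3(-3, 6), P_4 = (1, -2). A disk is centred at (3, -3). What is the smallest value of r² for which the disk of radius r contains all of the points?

117

The required radius is the distance from (3, -3) to the farthest point.
Squared distances: 29, 41, 117, 5.
Maximum is 117, attained at P_3.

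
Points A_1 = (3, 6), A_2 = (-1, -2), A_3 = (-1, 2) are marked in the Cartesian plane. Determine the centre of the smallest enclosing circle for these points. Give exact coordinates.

(1, 2)

Side lengths²: A_1A_2² = 80, A_1A_3² = 32, A_2A_3² = 16.
Since A_1A_2² = 80 ≥ 32 + 16 = 48, the angle opposite A_1A_2 is not acute, so the smallest enclosing circle has A_1A_2 as diameter.
Centre = midpoint of A_1A_2 = (1, 2), r² = 80/4 = 20.
Centre = (1, 2).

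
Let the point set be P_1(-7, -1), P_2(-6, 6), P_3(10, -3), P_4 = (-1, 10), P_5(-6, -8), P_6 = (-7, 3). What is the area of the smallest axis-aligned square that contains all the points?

324

The bounding box has width 17 and height 18.
An axis-aligned square enclosing the set must have side ≥ max(width, height).
So the minimum side is max(17, 18) = 18.
Area = 18² = 324.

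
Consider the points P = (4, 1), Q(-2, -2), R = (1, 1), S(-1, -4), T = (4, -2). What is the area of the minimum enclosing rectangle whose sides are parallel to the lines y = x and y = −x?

30

In coordinates u = x + y, v = x − y the rectangle is axis-aligned; the map (x,y)→(u,v) scales areas by 2.
u-values: 5, -4, 2, -5, 2; range = 5 − (-5) = 10.
v-values: 3, 0, 0, 3, 6; range = 6 − 0 = 6.
Area = (10 × 6) / 2 = 30.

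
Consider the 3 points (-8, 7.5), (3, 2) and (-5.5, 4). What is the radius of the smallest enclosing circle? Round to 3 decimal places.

6.149

Call the three points A, B, C in the order given.
Side lengths²: AB² = 151.25, AC² = 18.5, BC² = 76.25.
Since AB² = 151.25 ≥ 76.25 + 18.5 = 94.75, the angle opposite AB is not acute, so the smallest enclosing circle has AB as diameter.
Centre = midpoint of AB = (-2.5, 4.75), r² = 151.25/4 = 37.8125.
r = √(37.8125) ≈ 6.149.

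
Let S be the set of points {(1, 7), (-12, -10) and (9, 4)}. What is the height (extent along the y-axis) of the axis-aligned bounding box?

max y = 7, min y = -10, so height = 17.

17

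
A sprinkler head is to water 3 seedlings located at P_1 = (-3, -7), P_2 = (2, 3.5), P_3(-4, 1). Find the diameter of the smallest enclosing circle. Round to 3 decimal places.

Side lengths²: P_1P_2² = 135.25, P_1P_3² = 65, P_2P_3² = 42.25.
Since P_1P_2² = 135.25 ≥ 65 + 42.25 = 107.25, the angle opposite P_1P_2 is not acute, so the smallest enclosing circle has P_1P_2 as diameter.
Centre = midpoint of P_1P_2 = (-0.5, -1.75), r² = 135.25/4 = 33.8125.
Diameter = 2r = 2√(33.8125) ≈ 11.630.

11.630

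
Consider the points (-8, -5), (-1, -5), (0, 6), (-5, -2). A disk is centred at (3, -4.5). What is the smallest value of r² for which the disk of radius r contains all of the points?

121.25

The required radius is the distance from (3, -4.5) to the farthest point.
Squared distances: 121.25, 16.25, 119.25, 70.25.
Maximum is 121.25, attained at (-8, -5).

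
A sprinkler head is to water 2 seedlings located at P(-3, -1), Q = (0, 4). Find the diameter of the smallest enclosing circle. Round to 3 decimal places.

5.831

The smallest circle enclosing two points has them as diameter endpoints.
Centre = midpoint = (-1.5, 1.5); r² = |PQ|²/4 = 34/4 = 8.5.
Diameter = 2r = 2√(8.5) ≈ 5.831.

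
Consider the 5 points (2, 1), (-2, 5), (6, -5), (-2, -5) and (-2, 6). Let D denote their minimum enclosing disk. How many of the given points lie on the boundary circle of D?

A smallest enclosing disk is always determined by at most three of the input points on its boundary.
The farthest pair is (6, -5)–(-2, 6) with squared distance 185. The circle on this segment as diameter has centre (2, 0.5) and r² = 185/4 = 46.25.
Check (2, 1): distance² to centre = 0.25 ≤ 46.25, so it lies inside.
All remaining points lie in this disk, and no smaller disk contains both endpoints, so this is the minimum enclosing circle.
The points at distance exactly r from the centre are (6, -5), (-2, -5), (-2, 6) — 3 points.

3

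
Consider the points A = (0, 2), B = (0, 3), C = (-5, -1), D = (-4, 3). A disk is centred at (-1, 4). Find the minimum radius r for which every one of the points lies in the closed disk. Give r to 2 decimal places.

6.40

The required radius is the distance from (-1, 4) to the farthest point.
Squared distances: 5, 2, 41, 10.
Maximum is 41, attained at C.
r = √41 ≈ 6.40.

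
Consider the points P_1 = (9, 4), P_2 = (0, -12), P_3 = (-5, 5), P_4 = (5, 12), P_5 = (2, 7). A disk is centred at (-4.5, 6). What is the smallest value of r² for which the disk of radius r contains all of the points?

The required radius is the distance from (-4.5, 6) to the farthest point.
Squared distances: 186.25, 344.25, 1.25, 126.25, 43.25.
Maximum is 344.25, attained at P_2.

344.25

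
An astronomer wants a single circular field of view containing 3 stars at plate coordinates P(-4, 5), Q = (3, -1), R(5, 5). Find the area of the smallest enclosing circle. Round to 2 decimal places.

Side lengths²: PQ² = 85, PR² = 81, QR² = 40.
Since PQ² = 85 < 81 + 40 = 121, the triangle is acute, so the smallest enclosing circle is the circumcircle.
Circumcentre = (0.5, 19/6), r² = 425/18.
Area = π·r² = π·425/18 ≈ 74.18.

74.18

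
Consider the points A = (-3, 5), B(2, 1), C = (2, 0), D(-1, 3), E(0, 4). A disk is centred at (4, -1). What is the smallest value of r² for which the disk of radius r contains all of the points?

85

The required radius is the distance from (4, -1) to the farthest point.
Squared distances: 85, 8, 5, 41, 41.
Maximum is 85, attained at A.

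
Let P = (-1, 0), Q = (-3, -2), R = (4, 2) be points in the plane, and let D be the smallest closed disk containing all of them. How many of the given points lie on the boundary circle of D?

2

Side lengths²: PQ² = 8, PR² = 29, QR² = 65.
Since QR² = 65 ≥ 29 + 8 = 37, the angle opposite QR is not acute, so the smallest enclosing circle has QR as diameter.
Centre = midpoint of QR = (0.5, 0), r² = 65/4 = 16.25.
The points at distance exactly r from the centre are Q, R — 2 points.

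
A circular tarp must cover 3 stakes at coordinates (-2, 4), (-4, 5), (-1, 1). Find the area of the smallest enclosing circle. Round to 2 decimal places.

19.63

Call the three points A, B, C in the order given.
Side lengths²: AB² = 5, AC² = 10, BC² = 25.
Since BC² = 25 ≥ 10 + 5 = 15, the angle opposite BC is not acute, so the smallest enclosing circle has BC as diameter.
Centre = midpoint of BC = (-2.5, 3), r² = 25/4 = 6.25.
Area = π·r² = π·6.25 ≈ 19.63.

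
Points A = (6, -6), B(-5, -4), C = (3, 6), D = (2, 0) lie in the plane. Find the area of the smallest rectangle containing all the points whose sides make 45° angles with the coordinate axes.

135

In coordinates u = x + y, v = x − y the rectangle is axis-aligned; the map (x,y)→(u,v) scales areas by 2.
u-values: 0, -9, 9, 2; range = 9 − (-9) = 18.
v-values: 12, -1, -3, 2; range = 12 − (-3) = 15.
Area = (18 × 15) / 2 = 135.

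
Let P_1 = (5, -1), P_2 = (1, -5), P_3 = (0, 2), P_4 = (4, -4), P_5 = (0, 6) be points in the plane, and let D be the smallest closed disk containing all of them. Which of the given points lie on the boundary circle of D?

P_2, P_4, P_5

The minimum enclosing circle is determined by three boundary points: P_2, P_4, P_5.
Their circumcentre is (14/17, 9/17) with r² = 8845/289.
The farthest remaining point P_1 is at distance² 5717/289 ≤ 8845/289.
The points at distance exactly r from the centre are P_2, P_4, P_5 — 3 points.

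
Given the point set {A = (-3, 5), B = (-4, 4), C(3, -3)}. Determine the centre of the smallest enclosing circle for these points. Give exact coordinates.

(0, 1)

Side lengths²: AB² = 2, AC² = 100, BC² = 98.
Since AC² = 100 ≥ 98 + 2 = 100, the angle opposite AC is not acute, so the smallest enclosing circle has AC as diameter.
Centre = midpoint of AC = (0, 1), r² = 100/4 = 25.
Centre = (0, 1).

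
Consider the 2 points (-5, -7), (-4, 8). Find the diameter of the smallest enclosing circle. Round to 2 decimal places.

15.03

The smallest circle enclosing two points has them as diameter endpoints.
Centre = midpoint = (-4.5, 0.5); r² = |(-5, -7)−(-4, 8)|²/4 = 226/4 = 56.5.
Diameter = 2r = 2√(56.5) ≈ 15.03.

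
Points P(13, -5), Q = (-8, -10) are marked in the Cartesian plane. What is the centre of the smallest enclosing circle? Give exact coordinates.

The smallest circle enclosing two points has them as diameter endpoints.
Centre = midpoint = (2.5, -7.5); r² = |PQ|²/4 = 466/4 = 116.5.
Centre = (2.5, -7.5).

(2.5, -7.5)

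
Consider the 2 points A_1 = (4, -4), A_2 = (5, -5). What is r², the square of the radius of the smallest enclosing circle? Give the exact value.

The smallest circle enclosing two points has them as diameter endpoints.
Centre = midpoint = (4.5, -4.5); r² = |A_1A_2|²/4 = 2/4 = 0.5.

0.5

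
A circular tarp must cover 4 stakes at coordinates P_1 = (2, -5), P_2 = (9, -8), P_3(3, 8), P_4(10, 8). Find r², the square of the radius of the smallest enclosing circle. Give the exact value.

73.28515625

The minimum enclosing circle is determined by three boundary points: P_2, P_3, P_4.
Their circumcentre is (6.5, 0.1875) with r² = 73.28515625.
The farthest remaining point P_1 is at distance² 47.16015625 ≤ 73.28515625.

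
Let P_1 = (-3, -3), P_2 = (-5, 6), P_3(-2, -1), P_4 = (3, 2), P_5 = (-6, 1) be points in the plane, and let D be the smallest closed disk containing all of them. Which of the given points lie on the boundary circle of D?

P_1, P_2, P_4

By Welzl's lemma the MEC is supported by two points (diametrically opposite) or three points (on a circumcircle).
The minimum enclosing circle is determined by three boundary points: P_1, P_2, P_4.
Their circumcentre is (-2.03125, 1.9375) with r² = 25.3173828125.
The farthest remaining point P_5 is at distance² 16.6298828125 ≤ 25.3173828125.
The points at distance exactly r from the centre are P_1, P_2, P_4 — 3 points.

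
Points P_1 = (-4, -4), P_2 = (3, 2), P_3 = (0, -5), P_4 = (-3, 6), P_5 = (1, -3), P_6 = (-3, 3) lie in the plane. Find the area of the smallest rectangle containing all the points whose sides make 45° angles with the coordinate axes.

91

In coordinates u = x + y, v = x − y the rectangle is axis-aligned; the map (x,y)→(u,v) scales areas by 2.
u-values: -8, 5, -5, 3, -2, 0; range = 5 − (-8) = 13.
v-values: 0, 1, 5, -9, 4, -6; range = 5 − (-9) = 14.
Area = (13 × 14) / 2 = 91.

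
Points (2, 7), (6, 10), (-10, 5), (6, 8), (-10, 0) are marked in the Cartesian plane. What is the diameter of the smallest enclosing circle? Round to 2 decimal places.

The farthest pair is (6, 10)–(-10, 0) with squared distance 356. The circle on this segment as diameter has centre (-2, 5) and r² = 356/4 = 89.
Check (2, 7): distance² to centre = 20 ≤ 89, so it lies inside.
All remaining points lie in this disk, and no smaller disk contains both endpoints, so this is the minimum enclosing circle.
Diameter = 2r = 2√89 ≈ 18.87.

18.87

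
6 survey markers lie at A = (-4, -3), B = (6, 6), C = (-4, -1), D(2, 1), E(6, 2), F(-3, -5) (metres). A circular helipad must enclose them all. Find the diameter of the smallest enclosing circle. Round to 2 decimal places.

By Welzl's lemma the MEC is supported by two points (diametrically opposite) or three points (on a circumcircle).
The farthest pair is B–F with squared distance 202. The circle on this segment as diameter has centre (1.5, 0.5) and r² = 202/4 = 50.5.
Check A: distance² to centre = 42.5 ≤ 50.5, so it lies inside.
All remaining points lie in this disk, and no smaller disk contains both endpoints, so this is the minimum enclosing circle.
Diameter = 2r = 2√(50.5) ≈ 14.21.

14.21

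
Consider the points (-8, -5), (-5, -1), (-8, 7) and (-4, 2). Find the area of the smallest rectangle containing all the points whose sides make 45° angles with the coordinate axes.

In coordinates u = x + y, v = x − y the rectangle is axis-aligned; the map (x,y)→(u,v) scales areas by 2.
u-values: -13, -6, -1, -2; range = -1 − (-13) = 12.
v-values: -3, -4, -15, -6; range = -3 − (-15) = 12.
Area = (12 × 12) / 2 = 72.

72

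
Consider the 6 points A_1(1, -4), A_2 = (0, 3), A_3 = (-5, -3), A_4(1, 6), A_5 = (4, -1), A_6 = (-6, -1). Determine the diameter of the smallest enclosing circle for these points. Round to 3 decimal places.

11.007

The minimum enclosing circle is determined by three boundary points: A_3, A_4, A_5.
Their circumcentre is (-53/46, 43/46) with r² = 32045/1058.
The farthest remaining point A_1 is at distance² 30665/1058 ≤ 32045/1058.
Diameter = 2r = 2√(32045/1058) ≈ 11.007.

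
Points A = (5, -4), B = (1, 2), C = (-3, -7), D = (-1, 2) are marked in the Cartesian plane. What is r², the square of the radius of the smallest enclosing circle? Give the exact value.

By Welzl's lemma the MEC is supported by two points (diametrically opposite) or three points (on a circumcircle).
The minimum enclosing circle is determined by three boundary points: A, C, D.
Their circumcentre is (1/22, -65/22) with r² = 6205/242.
The farthest remaining point B is at distance² 6161/242 ≤ 6205/242.

6205/242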